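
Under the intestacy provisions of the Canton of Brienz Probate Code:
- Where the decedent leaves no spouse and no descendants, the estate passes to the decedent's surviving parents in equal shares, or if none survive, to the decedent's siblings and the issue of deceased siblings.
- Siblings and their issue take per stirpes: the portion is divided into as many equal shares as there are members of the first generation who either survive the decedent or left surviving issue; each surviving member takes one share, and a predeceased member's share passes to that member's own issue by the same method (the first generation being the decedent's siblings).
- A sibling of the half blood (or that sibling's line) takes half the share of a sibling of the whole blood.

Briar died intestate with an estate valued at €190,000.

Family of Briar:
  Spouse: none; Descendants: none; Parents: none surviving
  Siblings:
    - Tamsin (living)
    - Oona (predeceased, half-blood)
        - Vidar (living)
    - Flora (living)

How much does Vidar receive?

The entire €190,000 passes to the siblings and their issue.
Counting each half-blood sibling's line as half a unit, there are 5/2 units in €190,000, so one unit is €76,000. Whole-blood lines (Tamsin and Flora) take €76,000 each; half-blood lines (Oona) take €38,000 each.
Oona's share (€38,000) passes entirely to Vidar.

Vidar receives €38,000.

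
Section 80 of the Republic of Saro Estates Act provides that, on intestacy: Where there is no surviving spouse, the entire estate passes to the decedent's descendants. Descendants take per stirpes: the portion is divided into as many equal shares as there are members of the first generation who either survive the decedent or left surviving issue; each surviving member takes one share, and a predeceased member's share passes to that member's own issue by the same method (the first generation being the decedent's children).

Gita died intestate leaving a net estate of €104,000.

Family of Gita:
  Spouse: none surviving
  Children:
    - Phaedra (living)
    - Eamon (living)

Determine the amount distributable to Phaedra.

Phaedra receives €52,000.

The entire €104,000 passes to the descendants.
That amount (€104,000) is divided into 2 shares of €52,000: Phaedra and Eamon each take €52,000.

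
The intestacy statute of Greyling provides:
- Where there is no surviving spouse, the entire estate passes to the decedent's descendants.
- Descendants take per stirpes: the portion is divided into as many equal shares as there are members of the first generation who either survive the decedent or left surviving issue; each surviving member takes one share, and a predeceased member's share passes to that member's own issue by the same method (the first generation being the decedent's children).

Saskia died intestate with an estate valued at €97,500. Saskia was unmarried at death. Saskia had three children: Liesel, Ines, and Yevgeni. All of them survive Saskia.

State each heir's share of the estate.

The entire €97,500 passes to the descendants.
That amount (€97,500) is divided into 3 shares of €32,500: Liesel, Ines, and Yevgeni each take €32,500.

Liesel: €32,500; Ines: €32,500; Yevgeni: €32,500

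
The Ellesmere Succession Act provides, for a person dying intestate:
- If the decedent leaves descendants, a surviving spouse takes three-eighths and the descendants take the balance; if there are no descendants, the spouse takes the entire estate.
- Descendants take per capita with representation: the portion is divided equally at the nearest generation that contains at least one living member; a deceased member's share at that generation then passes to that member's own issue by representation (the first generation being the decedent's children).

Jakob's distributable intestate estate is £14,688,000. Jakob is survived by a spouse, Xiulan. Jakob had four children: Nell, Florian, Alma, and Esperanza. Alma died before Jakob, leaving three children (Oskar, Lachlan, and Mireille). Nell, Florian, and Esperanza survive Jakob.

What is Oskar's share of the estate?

Oskar receives £765,000.

Xiulan takes three-eighths of £14,688,000 = £5,508,000. The remaining £9,180,000 passes to the descendants.
The descendants' portion (£9,180,000) is divided into 4 shares of £2,295,000: Nell, Florian, and Esperanza each take £2,295,000; Alma's £2,295,000 share passes to Alma's issue.
Alma's share (£2,295,000) is divided into 3 shares of £765,000: Oskar, Lachlan, and Mireille each take £765,000.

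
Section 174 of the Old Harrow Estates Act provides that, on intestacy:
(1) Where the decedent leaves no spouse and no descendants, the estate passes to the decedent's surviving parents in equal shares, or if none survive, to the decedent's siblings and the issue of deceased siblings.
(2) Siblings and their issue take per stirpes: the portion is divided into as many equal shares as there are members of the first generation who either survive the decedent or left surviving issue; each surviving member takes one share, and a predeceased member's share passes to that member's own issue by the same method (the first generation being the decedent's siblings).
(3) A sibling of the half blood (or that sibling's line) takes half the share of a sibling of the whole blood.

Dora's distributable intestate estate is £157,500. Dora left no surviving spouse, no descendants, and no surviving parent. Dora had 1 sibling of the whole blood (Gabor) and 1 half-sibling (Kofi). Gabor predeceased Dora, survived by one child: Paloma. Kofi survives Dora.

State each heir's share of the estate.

Kofi: £52,500; Paloma: £105,000

The entire £157,500 passes to the siblings and their issue.
Counting each half-blood sibling's line as half a unit, there are 3/2 units in £157,500, so one unit is £105,000. Whole-blood lines (Gabor) take £105,000 each; half-blood lines (Kofi) take £52,500 each.
Gabor's share (£105,000) passes entirely to Paloma.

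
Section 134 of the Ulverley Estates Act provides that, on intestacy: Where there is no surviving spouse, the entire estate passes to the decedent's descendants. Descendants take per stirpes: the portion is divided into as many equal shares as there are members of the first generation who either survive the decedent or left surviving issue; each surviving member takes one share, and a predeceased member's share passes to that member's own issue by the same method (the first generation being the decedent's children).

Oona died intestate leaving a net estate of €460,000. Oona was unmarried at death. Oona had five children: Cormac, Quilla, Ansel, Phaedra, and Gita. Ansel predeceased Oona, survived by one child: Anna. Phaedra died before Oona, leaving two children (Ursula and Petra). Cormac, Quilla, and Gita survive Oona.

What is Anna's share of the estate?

Anna receives €92,000.

The entire €460,000 passes to the descendants.
That amount (€460,000) is divided into 5 shares of €92,000: Cormac, Quilla, and Gita each take €92,000; Ansel's €92,000 share passes to Ansel's issue; Phaedra's €92,000 share passes to Phaedra's issue.
Ansel's share (€92,000) passes entirely to Anna.
Phaedra's share (€92,000) is divided into 2 shares of €46,000: Ursula and Petra each take €46,000.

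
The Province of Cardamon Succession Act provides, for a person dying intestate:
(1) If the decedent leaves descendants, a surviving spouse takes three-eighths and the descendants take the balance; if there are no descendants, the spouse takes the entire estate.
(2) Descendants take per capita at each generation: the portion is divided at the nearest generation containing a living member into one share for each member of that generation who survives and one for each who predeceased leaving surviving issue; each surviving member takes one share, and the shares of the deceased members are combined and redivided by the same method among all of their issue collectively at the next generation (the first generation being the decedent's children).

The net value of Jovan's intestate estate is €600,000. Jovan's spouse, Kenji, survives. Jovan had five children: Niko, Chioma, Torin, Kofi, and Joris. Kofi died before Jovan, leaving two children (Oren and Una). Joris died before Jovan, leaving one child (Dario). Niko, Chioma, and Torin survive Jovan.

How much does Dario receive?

Kenji takes three-eighths of €600,000 = €225,000. The remaining €375,000 passes to the descendants.
The descendants' portion (€375,000) is divided at the children's generation into 5 shares of €75,000. Niko, Chioma, and Torin each take €75,000. The 2 shares of the deceased (Kofi and Joris) are combined into a pool of €150,000.
That pool (€150,000) is divided at the grandchildren's generation equally among Oren, Una, and Dario: €50,000 each.

Dario receives €50,000.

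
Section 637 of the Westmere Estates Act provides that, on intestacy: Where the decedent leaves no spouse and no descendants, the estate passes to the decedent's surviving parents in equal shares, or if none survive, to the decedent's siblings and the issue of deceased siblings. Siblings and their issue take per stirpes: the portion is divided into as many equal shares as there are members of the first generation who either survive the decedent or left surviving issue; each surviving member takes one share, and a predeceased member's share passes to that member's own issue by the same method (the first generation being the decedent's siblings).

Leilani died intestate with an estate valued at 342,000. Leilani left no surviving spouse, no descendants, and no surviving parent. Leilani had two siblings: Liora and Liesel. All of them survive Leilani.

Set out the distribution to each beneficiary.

The entire 342,000 passes to the siblings and their issue.
That amount (342,000) is divided into 2 shares of 171,000: Liora and Liesel each take 171,000.

Liora: 171,000; Liesel: 171,000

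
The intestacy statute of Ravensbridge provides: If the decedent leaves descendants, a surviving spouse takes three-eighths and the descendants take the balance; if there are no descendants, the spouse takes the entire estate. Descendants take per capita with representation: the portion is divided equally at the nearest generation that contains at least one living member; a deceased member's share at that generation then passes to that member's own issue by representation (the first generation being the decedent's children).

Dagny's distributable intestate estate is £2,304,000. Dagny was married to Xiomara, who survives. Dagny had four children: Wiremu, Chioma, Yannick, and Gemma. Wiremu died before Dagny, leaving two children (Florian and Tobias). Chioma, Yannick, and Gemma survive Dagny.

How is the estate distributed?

Xiomara: £864,000; Florian: £180,000; Tobias: £180,000; Chioma: £360,000; Yannick: £360,000; Gemma: £360,000

Xiomara takes three-eighths of £2,304,000 = £864,000. The remaining £1,440,000 passes to the descendants.
The descendants' portion (£1,440,000) is divided into 4 shares of £360,000: Chioma, Yannick, and Gemma each take £360,000; Wiremu's £360,000 share passes to Wiremu's issue.
Wiremu's share (£360,000) is divided into 2 shares of £180,000: Florian and Tobias each take £180,000.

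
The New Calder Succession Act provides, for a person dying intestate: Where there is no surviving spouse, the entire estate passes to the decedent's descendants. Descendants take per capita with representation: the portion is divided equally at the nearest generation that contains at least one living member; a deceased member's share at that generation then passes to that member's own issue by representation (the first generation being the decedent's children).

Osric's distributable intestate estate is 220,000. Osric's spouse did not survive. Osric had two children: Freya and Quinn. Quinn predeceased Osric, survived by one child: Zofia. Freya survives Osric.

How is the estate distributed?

Freya: 110,000; Zofia: 110,000

The entire 220,000 passes to the descendants.
That amount (220,000) is divided into 2 shares of 110,000: Freya takes 110,000; Quinn's 110,000 share passes to Quinn's issue.
Quinn's share (110,000) passes entirely to Zofia.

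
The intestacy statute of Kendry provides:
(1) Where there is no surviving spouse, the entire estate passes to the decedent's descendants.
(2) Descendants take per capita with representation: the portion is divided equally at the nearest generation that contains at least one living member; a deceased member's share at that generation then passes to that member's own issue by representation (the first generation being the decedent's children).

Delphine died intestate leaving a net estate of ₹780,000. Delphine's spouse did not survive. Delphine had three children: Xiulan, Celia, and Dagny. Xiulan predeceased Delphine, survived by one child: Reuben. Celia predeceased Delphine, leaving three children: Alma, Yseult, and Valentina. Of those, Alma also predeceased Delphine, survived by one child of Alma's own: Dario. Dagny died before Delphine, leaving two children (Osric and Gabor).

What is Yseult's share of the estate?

The entire ₹780,000 passes to the descendants.
No child survives, so the initial division is made at the grandchildren's generation.
That amount (₹780,000) is divided into 6 shares of ₹130,000: Reuben, Yseult, Valentina, Osric, and Gabor each take ₹130,000; Alma's ₹130,000 share passes to Alma's issue.
Alma's share (₹130,000) passes entirely to Dario.

Yseult receives ₹130,000.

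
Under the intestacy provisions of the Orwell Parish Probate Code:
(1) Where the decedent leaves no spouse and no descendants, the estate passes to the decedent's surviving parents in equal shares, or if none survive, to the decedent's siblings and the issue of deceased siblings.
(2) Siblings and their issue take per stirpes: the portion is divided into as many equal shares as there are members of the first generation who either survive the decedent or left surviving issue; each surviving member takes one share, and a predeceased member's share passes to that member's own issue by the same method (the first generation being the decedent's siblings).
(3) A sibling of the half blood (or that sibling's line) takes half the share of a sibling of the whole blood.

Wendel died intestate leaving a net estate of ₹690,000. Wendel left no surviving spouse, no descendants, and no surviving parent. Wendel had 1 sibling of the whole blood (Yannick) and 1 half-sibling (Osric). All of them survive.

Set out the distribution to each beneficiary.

Osric: ₹230,000; Yannick: ₹460,000

The entire ₹690,000 passes to the siblings and their issue.
Counting each half-blood sibling's line as half a unit, there are 3/2 units in ₹690,000, so one unit is ₹460,000. Whole-blood lines (Yannick) take ₹460,000 each; half-blood lines (Osric) take ₹230,000 each.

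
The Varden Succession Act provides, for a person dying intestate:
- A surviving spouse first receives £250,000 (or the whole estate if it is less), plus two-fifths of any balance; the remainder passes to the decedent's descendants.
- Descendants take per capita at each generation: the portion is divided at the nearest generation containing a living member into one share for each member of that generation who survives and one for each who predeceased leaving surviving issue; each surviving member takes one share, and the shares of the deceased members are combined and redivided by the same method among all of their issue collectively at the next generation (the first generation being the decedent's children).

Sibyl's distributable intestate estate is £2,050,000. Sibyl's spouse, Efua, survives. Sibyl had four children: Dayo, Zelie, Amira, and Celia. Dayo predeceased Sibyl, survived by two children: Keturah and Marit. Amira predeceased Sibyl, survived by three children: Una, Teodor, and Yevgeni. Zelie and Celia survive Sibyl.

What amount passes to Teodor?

Teodor receives £108,000.

Efua first takes £250,000, leaving a balance of £1,800,000. Efua then takes two-fifths of the balance (£720,000), for a total of £970,000. The remaining £1,080,000 passes to the descendants.
The descendants' portion (£1,080,000) is divided at the children's generation into 4 shares of £270,000. Zelie and Celia each take £270,000. The 2 shares of the deceased (Dayo and Amira) are combined into a pool of £540,000.
That pool (£540,000) is divided at the grandchildren's generation equally among Keturah, Marit, Una, Teodor, and Yevgeni: £108,000 each.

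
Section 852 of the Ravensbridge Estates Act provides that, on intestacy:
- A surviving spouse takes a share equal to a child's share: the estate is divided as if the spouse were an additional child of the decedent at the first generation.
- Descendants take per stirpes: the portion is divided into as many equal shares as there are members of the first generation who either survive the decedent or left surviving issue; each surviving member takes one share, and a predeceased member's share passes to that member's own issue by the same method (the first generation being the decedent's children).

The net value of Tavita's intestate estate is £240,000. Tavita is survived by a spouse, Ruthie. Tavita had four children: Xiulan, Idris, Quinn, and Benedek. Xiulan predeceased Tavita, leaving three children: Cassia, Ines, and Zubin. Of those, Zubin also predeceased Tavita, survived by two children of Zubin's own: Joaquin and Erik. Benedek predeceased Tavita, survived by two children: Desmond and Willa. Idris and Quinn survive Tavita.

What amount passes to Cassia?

Cassia receives £16,000.

The spouse counts as an additional share at the children's level, so there are 5 primary shares of £48,000. Ruthie takes one such share (£48,000).
The children's combined portion (£192,000) is divided into 4 shares of £48,000: Idris and Quinn each take £48,000; Xiulan's £48,000 share passes to Xiulan's issue; Benedek's £48,000 share passes to Benedek's issue.
Xiulan's share (£48,000) is divided into 3 shares of £16,000: Cassia and Ines each take £16,000; Zubin's £16,000 share passes to Zubin's issue.
Zubin's share (£16,000) is divided into 2 shares of £8,000: Joaquin and Erik each take £8,000.
Benedek's share (£48,000) is divided into 2 shares of £24,000: Desmond and Willa each take £24,000.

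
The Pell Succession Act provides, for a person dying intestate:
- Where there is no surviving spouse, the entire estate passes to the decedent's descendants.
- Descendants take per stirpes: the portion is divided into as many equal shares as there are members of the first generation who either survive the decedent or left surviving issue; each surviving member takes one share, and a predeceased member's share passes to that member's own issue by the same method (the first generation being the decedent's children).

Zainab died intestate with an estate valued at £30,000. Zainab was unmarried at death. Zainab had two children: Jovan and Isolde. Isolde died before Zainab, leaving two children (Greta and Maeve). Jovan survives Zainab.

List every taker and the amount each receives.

Jovan: £15,000; Greta: £7,500; Maeve: £7,500

The entire £30,000 passes to the descendants.
That amount (£30,000) is divided into 2 shares of £15,000: Jovan takes £15,000; Isolde's £15,000 share passes to Isolde's issue.
Isolde's share (£15,000) is divided into 2 shares of £7,500: Greta and Maeve each take £7,500.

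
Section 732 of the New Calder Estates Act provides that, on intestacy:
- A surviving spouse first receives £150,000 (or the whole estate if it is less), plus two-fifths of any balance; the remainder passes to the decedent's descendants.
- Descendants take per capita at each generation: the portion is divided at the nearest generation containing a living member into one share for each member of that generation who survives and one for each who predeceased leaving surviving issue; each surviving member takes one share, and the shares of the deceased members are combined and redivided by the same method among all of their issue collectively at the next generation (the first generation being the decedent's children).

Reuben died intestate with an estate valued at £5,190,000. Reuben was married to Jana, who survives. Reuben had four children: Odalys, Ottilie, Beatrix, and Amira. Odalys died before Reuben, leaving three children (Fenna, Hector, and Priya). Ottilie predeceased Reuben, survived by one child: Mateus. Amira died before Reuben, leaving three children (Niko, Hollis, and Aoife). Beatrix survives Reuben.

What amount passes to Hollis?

Jana first takes £150,000, leaving a balance of £5,040,000. Jana then takes two-fifths of the balance (£2,016,000), for a total of £2,166,000. The remaining £3,024,000 passes to the descendants.
The descendants' portion (£3,024,000) is divided at the children's generation into 4 shares of £756,000. Beatrix takes £756,000. The 3 shares of the deceased (Odalys, Ottilie, and Amira) are combined into a pool of £2,268,000.
That pool (£2,268,000) is divided at the grandchildren's generation equally among Fenna, Hector, Priya, Mateus, Niko, Hollis, and Aoife: £324,000 each.

Hollis receives £324,000.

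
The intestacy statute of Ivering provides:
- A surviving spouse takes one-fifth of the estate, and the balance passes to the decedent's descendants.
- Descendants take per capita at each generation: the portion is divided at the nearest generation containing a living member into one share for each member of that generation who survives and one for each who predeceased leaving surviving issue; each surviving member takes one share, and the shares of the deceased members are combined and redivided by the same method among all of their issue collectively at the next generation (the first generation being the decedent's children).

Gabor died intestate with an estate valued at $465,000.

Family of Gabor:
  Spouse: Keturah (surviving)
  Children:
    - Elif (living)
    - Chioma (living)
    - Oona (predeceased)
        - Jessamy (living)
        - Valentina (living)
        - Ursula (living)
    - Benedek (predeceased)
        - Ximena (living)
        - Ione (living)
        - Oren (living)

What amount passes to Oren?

Keturah takes one-fifth of $465,000 = $93,000. The remaining $372,000 passes to the descendants.
The descendants' portion ($372,000) is divided at the children's generation into 4 shares of $93,000. Elif and Chioma each take $93,000. The 2 shares of the deceased (Oona and Benedek) are combined into a pool of $186,000.
That pool ($186,000) is divided at the grandchildren's generation equally among Jessamy, Valentina, Ursula, Ximena, Ione, and Oren: $31,000 each.

Oren receives $31,000.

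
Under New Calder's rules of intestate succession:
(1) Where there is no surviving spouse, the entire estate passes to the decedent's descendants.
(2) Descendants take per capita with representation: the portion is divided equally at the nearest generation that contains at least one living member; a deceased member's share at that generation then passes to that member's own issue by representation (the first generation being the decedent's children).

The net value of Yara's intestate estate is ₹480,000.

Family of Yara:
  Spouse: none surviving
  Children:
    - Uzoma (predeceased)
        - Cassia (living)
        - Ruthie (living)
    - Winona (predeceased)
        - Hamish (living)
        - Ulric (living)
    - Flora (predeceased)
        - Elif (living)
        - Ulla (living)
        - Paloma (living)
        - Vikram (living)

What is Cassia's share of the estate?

The entire ₹480,000 passes to the descendants.
No child survives, so the initial division is made at the grandchildren's generation.
That amount (₹480,000) is divided into 8 shares of ₹60,000: Cassia, Ruthie, Hamish, Ulric, Elif, Ulla, Paloma, and Vikram each take ₹60,000.

Cassia receives ₹60,000.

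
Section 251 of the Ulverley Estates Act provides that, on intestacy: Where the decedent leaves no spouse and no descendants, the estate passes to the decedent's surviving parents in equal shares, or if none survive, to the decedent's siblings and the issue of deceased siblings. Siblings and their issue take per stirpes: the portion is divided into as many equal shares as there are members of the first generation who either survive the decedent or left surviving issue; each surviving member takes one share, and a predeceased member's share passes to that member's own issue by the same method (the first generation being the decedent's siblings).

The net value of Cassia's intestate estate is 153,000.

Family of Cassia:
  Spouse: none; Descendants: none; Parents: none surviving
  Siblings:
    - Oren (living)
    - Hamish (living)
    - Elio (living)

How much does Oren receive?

The entire 153,000 passes to the siblings and their issue.
That amount (153,000) is divided into 3 shares of 51,000: Oren, Hamish, and Elio each take 51,000.

Oren receives 51,000.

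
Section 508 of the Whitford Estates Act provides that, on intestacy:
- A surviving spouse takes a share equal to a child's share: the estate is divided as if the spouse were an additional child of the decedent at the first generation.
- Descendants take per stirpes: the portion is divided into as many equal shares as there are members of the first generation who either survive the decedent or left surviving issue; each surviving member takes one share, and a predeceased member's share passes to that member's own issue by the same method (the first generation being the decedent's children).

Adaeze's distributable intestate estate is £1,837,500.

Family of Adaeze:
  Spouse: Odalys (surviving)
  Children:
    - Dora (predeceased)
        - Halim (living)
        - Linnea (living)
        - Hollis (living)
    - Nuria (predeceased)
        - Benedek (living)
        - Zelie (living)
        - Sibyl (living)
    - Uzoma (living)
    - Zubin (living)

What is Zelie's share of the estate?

Zelie receives £122,500.

The spouse counts as an additional share at the children's level, so there are 5 primary shares of £367,500. Odalys takes one such share (£367,500).
The children's combined portion (£1,470,000) is divided into 4 shares of £367,500: Uzoma and Zubin each take £367,500; Dora's £367,500 share passes to Dora's issue; Nuria's £367,500 share passes to Nuria's issue.
Dora's share (£367,500) is divided into 3 shares of £122,500: Halim, Linnea, and Hollis each take £122,500.
Nuria's share (£367,500) is divided into 3 shares of £122,500: Benedek, Zelie, and Sibyl each take £122,500.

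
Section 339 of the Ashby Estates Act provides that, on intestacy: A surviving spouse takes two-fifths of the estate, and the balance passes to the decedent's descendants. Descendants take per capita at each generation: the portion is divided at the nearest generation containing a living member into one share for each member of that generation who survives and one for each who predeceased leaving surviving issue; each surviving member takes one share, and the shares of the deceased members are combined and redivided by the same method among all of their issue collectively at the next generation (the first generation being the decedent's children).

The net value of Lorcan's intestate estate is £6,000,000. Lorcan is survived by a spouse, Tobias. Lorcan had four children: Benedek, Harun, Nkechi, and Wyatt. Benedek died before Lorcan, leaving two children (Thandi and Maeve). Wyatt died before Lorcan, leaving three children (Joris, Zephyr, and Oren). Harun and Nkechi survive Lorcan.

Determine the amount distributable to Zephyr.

Tobias takes two-fifths of £6,000,000 = £2,400,000. The remaining £3,600,000 passes to the descendants.
The descendants' portion (£3,600,000) is divided at the children's generation into 4 shares of £900,000. Harun and Nkechi each take £900,000. The 2 shares of the deceased (Benedek and Wyatt) are combined into a pool of £1,800,000.
That pool (£1,800,000) is divided at the grandchildren's generation equally among Thandi, Maeve, Joris, Zephyr, and Oren: £360,000 each.

Zephyr receives £360,000.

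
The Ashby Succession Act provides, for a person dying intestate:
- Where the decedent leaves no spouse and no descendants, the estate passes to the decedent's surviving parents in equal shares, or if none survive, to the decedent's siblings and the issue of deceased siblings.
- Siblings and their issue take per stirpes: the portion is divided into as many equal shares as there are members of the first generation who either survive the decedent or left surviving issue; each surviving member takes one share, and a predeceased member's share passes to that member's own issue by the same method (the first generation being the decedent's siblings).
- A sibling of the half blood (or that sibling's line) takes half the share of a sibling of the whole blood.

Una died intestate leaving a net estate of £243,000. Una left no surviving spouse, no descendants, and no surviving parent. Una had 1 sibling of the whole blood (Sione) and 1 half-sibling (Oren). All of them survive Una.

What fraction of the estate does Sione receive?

The entire £243,000 passes to the siblings and their issue.
Counting each half-blood sibling's line as half a unit, there are 3/2 units in £243,000, so one unit is £162,000. Whole-blood lines (Sione) take £162,000 each; half-blood lines (Oren) take £81,000 each.

Sione receives 2/3 of the estate.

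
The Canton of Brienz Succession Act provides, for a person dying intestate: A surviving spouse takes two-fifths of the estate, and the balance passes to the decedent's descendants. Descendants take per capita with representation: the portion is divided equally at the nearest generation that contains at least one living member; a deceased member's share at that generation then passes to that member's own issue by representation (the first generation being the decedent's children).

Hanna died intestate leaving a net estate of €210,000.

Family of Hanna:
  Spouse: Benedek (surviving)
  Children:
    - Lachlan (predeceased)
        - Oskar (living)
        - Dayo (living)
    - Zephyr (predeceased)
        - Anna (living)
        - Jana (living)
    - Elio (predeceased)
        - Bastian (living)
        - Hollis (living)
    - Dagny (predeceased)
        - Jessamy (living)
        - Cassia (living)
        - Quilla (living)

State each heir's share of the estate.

Benedek: €84,000; Oskar: €14,000; Dayo: €14,000; Anna: €14,000; Jana: €14,000; Bastian: €14,000; Hollis: €14,000; Jessamy: €14,000; Cassia: €14,000; Quilla: €14,000

Benedek takes two-fifths of €210,000 = €84,000. The remaining €126,000 passes to the descendants.
No child survives, so the initial division is made at the grandchildren's generation.
The descendants' portion (€126,000) is divided into 9 shares of €14,000: Oskar, Dayo, Anna, Jana, Bastian, Hollis, Jessamy, Cassia, and Quilla each take €14,000.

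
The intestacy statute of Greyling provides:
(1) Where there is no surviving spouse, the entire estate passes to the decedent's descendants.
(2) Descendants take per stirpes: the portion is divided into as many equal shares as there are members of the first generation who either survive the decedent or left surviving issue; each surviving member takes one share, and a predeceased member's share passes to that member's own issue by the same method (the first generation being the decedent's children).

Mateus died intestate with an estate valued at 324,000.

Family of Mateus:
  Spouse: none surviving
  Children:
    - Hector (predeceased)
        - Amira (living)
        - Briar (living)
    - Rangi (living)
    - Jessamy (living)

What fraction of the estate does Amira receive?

The entire 324,000 passes to the descendants.
That amount (324,000) is divided into 3 shares of 108,000: Rangi and Jessamy each take 108,000; Hector's 108,000 share passes to Hector's issue.
Hector's share (108,000) is divided into 2 shares of 54,000: Amira and Briar each take 54,000.

Amira receives 1/6 of the estate.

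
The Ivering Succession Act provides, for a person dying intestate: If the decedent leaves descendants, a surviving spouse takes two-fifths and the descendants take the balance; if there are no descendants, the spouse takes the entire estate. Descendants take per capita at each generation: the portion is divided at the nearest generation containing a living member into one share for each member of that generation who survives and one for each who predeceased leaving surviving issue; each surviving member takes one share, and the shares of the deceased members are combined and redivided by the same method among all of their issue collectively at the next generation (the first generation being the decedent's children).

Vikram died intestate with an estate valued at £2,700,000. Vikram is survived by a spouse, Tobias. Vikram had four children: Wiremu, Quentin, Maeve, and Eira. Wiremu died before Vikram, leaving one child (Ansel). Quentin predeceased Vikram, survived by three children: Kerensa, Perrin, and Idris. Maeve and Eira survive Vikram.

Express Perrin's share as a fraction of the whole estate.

Perrin receives 3/40 of the estate.

Tobias takes two-fifths of £2,700,000 = £1,080,000. The remaining £1,620,000 passes to the descendants.
The descendants' portion (£1,620,000) is divided at the children's generation into 4 shares of £405,000. Maeve and Eira each take £405,000. The 2 shares of the deceased (Wiremu and Quentin) are combined into a pool of £810,000.
That pool (£810,000) is divided at the grandchildren's generation equally among Ansel, Kerensa, Perrin, and Idris: £202,500 each.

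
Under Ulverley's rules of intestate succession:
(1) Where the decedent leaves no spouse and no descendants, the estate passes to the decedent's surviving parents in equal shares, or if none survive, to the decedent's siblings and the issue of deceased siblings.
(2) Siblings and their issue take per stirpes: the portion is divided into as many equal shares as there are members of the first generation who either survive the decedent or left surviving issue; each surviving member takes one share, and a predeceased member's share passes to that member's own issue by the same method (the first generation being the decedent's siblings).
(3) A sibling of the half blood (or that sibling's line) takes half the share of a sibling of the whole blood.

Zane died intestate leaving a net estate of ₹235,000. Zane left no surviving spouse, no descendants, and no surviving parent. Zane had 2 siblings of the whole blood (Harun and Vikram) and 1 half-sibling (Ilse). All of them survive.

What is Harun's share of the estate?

Harun receives ₹94,000.

The entire ₹235,000 passes to the siblings and their issue.
Counting each half-blood sibling's line as half a unit, there are 5/2 units in ₹235,000, so one unit is ₹94,000. Whole-blood lines (Harun and Vikram) take ₹94,000 each; half-blood lines (Ilse) take ₹47,000 each.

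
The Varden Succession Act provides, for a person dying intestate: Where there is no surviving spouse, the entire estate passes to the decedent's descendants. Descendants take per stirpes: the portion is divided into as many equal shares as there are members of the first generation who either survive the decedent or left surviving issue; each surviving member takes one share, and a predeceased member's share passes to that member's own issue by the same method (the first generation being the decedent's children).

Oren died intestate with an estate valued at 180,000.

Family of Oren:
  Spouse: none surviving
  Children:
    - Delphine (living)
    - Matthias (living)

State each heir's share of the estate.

Delphine: 90,000; Matthias: 90,000

The entire 180,000 passes to the descendants.
That amount (180,000) is divided into 2 shares of 90,000: Delphine and Matthias each take 90,000.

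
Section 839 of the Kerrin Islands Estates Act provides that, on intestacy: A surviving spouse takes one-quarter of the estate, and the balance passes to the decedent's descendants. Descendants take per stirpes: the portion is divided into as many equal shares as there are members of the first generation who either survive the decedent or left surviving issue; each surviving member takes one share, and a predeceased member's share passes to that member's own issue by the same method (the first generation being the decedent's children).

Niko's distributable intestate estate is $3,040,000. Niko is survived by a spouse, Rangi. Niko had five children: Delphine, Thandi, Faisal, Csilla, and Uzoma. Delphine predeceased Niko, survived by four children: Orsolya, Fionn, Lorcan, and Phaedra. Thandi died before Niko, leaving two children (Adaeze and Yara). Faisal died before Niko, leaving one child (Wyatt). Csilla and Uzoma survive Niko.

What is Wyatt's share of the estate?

Wyatt receives $456,000.

Rangi takes one-quarter of $3,040,000 = $760,000. The remaining $2,280,000 passes to the descendants.
The descendants' portion ($2,280,000) is divided into 5 shares of $456,000: Csilla and Uzoma each take $456,000; Delphine's $456,000 share passes to Delphine's issue; Thandi's $456,000 share passes to Thandi's issue; Faisal's $456,000 share passes to Faisal's issue.
Delphine's share ($456,000) is divided into 4 shares of $114,000: Orsolya, Fionn, Lorcan, and Phaedra each take $114,000.
Thandi's share ($456,000) is divided into 2 shares of $228,000: Adaeze and Yara each take $228,000.
Faisal's share ($456,000) passes entirely to Wyatt.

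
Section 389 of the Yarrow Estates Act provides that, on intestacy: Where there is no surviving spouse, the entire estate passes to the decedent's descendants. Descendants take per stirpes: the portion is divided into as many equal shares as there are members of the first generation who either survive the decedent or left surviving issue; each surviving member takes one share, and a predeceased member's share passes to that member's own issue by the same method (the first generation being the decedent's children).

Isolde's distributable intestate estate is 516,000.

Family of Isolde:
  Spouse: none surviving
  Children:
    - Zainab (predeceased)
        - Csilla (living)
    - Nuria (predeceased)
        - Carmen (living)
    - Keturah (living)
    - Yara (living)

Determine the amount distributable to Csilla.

The entire 516,000 passes to the descendants.
That amount (516,000) is divided into 4 shares of 129,000: Keturah and Yara each take 129,000; Zainab's 129,000 share passes to Zainab's issue; Nuria's 129,000 share passes to Nuria's issue.
Zainab's share (129,000) passes entirely to Csilla.
Nuria's share (129,000) passes entirely to Carmen.

Csilla receives 129,000.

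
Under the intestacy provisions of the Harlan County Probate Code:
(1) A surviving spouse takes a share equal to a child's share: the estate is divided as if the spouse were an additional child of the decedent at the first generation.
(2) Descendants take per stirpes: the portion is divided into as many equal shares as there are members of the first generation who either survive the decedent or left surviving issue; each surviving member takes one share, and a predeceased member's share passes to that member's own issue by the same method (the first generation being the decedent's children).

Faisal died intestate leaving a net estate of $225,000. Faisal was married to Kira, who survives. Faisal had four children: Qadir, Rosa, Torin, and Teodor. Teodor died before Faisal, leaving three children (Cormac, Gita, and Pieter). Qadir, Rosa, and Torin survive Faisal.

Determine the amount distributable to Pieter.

Pieter receives $15,000.

The spouse counts as an additional share at the children's level, so there are 5 primary shares of $45,000. Kira takes one such share ($45,000).
The children's combined portion ($180,000) is divided into 4 shares of $45,000: Qadir, Rosa, and Torin each take $45,000; Teodor's $45,000 share passes to Teodor's issue.
Teodor's share ($45,000) is divided into 3 shares of $15,000: Cormac, Gita, and Pieter each take $15,000.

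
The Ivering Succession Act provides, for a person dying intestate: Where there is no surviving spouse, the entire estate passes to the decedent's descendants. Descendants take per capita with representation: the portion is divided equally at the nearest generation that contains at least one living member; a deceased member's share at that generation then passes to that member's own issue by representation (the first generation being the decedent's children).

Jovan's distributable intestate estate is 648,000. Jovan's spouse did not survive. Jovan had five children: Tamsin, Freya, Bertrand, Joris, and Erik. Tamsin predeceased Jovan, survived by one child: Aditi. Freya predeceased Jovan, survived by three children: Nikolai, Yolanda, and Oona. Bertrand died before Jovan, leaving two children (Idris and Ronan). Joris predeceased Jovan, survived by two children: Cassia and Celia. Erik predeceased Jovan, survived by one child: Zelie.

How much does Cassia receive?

Cassia receives 72,000.

The entire 648,000 passes to the descendants.
No child survives, so the initial division is made at the grandchildren's generation.
That amount (648,000) is divided into 9 shares of 72,000: Aditi, Nikolai, Yolanda, Oona, Idris, Ronan, Cassia, Celia, and Zelie each take 72,000.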